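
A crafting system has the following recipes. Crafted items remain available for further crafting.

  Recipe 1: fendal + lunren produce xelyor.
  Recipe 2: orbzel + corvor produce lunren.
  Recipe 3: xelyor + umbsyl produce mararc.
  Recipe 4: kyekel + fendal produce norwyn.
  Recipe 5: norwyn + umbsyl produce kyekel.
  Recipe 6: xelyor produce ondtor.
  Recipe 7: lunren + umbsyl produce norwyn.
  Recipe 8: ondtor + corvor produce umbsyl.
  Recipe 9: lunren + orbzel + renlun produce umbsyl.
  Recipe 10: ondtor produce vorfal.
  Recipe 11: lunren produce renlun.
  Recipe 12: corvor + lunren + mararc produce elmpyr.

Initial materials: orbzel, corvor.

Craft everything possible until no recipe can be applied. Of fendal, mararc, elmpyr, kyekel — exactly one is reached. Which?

kyekel

Using Recipe 2, orbzel and corvor make lunren.
Using Recipe 11, lunren makes renlun.
lunren + orbzel + renlun → umbsyl (Recipe 9).
lunren + umbsyl → norwyn (Recipe 7).
Using Recipe 5, norwyn and umbsyl make kyekel.
No rule produces fendal, and it is not given. elmpyr would need corvor, lunren, and mararc (Recipe 12), but mararc is never obtained. mararc would need xelyor and umbsyl (Recipe 3), but xelyor is never obtained.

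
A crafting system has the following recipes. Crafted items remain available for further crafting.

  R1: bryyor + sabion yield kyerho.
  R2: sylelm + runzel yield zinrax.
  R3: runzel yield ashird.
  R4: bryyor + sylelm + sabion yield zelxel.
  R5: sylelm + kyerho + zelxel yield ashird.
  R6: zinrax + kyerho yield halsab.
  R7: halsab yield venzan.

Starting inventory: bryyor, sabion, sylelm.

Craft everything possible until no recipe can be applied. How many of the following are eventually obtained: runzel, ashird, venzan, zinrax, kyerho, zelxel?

bryyor + sylelm + sabion → zelxel (R4).
Using R1, bryyor and sabion make kyerho.
sylelm + kyerho + zelxel → ashird (R5).
No rule produces runzel, and it is not given.
ashird: reached.
venzan would need halsab (R7), but halsab is never obtained.
zinrax would need sylelm and runzel (R2), but runzel is never obtained.
kyerho: reached.
zelxel: reached.
Reached: ashird, kyerho, and zelxel — 3 of the 6.

3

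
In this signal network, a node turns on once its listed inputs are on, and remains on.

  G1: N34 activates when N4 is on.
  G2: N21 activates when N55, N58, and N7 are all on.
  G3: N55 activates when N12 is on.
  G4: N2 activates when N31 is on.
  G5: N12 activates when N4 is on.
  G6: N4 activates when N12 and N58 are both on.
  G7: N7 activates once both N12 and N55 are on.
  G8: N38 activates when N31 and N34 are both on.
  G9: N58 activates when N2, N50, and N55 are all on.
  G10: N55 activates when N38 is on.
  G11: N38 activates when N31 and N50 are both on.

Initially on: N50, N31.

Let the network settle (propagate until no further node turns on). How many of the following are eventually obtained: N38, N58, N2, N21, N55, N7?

4

G4: N31 on → N2 on.
N31 and N50 are on, so N38 activates (G11).
N38 is on, so N55 activates (G10).
N2, N50, and N55 are on, so N58 activates (G9).
N38: reached.
N58: reached.
N2: reached.
N21 would need N55, N58, and N7 (G2), but N7 never turns on.
N55: reached.
N7 would need N12 and N55 (G7), but N12 never turns on.
Reached: N38, N58, N2, and N55 — 4 of the 6.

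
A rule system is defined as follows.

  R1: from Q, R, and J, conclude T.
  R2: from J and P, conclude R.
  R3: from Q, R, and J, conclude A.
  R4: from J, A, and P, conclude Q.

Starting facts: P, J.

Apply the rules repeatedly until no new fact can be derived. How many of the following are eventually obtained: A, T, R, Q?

J and P hold, so R follows (R2).
A would need Q, R, and J (R3), but Q is never established.
T would need Q, R, and J (R1), but Q is never established.
R: reached.
Q would need J, A, and P (R4), but A is never established.
Reached: R — 1 of the 4.

1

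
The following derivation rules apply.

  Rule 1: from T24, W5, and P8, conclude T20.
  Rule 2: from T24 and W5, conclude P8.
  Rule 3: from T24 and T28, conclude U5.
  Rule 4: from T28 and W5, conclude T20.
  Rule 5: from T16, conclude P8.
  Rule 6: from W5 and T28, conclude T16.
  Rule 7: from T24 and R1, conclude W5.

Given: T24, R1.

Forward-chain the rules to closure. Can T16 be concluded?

No

T16 would need W5 and T28 (Rule 6), but T28 is never established.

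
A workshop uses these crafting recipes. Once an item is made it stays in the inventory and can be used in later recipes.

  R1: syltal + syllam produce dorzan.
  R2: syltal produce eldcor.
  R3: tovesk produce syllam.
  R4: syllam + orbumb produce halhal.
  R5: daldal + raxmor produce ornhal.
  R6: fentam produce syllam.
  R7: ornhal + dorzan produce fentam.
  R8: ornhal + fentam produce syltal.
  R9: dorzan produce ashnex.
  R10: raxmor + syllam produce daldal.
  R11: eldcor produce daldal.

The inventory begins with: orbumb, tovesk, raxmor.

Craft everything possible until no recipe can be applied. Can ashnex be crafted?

ashnex would need dorzan (R9), but dorzan is never obtained.

No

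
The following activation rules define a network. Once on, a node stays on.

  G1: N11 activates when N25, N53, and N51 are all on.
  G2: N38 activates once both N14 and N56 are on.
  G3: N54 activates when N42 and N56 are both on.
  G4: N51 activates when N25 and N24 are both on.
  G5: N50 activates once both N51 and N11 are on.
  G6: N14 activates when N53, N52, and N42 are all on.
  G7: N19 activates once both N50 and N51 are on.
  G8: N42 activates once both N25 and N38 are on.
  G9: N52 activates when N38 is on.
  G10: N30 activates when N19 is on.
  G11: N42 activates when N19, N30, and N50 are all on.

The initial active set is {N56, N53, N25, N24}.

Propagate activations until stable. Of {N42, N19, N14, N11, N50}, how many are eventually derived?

N25 and N24 are on, so N51 activates (G4).
N25, N53, and N51 are on, so N11 activates (G1).
G5: N51 and N11 on → N50 on.
G7: N50 and N51 on → N19 on.
N19 is on, so N30 activates (G10).
N19, N30, and N50 are on, so N42 activates (G11).
N42: reached.
N19: reached.
N14 would need N53, N52, and N42 (G6), but N52 never turns on.
N11: reached.
N50: reached.
Reached: N42, N19, N11, and N50 — 4 of the 5.

4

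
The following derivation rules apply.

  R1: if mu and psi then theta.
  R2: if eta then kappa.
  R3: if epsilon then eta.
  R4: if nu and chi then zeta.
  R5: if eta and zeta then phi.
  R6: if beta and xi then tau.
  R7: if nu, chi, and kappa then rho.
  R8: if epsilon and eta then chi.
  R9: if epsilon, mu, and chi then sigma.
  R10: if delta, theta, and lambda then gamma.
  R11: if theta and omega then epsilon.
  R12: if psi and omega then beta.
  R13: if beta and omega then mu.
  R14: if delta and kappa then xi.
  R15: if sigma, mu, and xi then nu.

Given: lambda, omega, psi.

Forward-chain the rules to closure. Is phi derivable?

phi would need eta and zeta (R5), but zeta is never established.

No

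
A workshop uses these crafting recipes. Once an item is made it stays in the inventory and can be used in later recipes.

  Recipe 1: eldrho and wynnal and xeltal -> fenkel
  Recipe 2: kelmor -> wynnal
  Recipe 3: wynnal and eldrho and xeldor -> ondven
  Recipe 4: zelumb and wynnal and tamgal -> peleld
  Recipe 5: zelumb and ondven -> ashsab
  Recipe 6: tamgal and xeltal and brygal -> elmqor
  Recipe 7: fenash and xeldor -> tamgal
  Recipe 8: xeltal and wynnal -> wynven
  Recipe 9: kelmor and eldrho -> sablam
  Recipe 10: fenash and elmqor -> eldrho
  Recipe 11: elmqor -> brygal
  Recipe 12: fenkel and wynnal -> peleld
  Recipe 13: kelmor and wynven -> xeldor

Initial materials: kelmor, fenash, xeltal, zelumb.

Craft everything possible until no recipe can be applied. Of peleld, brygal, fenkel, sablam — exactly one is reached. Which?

peleld

Using Recipe 2, kelmor makes wynnal.
Using Recipe 8, xeltal and wynnal make wynven.
kelmor and wynven -> xeldor (Recipe 13).
fenash and xeldor -> tamgal (Recipe 7).
zelumb and wynnal and tamgal -> peleld (Recipe 4).
fenkel would need eldrho, wynnal, and xeltal (Recipe 1), but eldrho is never obtained. sablam would need kelmor and eldrho (Recipe 9), but eldrho is never obtained. brygal would need elmqor (Recipe 11), but elmqor is never obtained.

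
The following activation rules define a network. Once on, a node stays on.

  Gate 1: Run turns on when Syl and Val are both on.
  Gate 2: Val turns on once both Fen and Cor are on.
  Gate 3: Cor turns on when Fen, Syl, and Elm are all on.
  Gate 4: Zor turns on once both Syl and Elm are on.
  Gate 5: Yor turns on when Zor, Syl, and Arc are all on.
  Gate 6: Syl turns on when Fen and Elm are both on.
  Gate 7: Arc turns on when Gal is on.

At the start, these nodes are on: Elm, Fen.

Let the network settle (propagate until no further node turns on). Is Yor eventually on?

Yor would need Zor, Syl, and Arc (Gate 5), but Arc never turns on.

No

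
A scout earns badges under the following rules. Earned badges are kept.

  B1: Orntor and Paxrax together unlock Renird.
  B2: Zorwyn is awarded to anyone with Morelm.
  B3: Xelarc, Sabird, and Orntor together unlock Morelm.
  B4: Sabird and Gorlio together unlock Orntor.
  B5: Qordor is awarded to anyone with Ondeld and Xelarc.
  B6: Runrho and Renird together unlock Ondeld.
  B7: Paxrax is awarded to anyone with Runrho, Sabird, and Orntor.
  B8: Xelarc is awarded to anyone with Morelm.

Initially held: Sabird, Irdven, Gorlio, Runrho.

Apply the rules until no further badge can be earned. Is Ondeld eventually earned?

Yes

With Sabird and Gorlio, Orntor is earned (B4).
With Runrho, Sabird, and Orntor, Paxrax is earned (B7).
With Orntor and Paxrax, Renird is earned (B1).
With Runrho and Renird, Ondeld is earned (B6).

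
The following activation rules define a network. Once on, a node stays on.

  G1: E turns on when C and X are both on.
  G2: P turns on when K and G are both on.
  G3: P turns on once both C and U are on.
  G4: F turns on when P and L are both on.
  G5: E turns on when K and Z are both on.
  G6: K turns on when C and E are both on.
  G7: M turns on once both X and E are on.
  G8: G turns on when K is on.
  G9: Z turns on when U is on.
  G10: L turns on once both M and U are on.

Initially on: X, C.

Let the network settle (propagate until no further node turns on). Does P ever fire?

G1: C and X on → E on.
C and E are on, so K turns on (G6).
G8: K on → G on.
K and G are on, so P turns on (G2).

Yes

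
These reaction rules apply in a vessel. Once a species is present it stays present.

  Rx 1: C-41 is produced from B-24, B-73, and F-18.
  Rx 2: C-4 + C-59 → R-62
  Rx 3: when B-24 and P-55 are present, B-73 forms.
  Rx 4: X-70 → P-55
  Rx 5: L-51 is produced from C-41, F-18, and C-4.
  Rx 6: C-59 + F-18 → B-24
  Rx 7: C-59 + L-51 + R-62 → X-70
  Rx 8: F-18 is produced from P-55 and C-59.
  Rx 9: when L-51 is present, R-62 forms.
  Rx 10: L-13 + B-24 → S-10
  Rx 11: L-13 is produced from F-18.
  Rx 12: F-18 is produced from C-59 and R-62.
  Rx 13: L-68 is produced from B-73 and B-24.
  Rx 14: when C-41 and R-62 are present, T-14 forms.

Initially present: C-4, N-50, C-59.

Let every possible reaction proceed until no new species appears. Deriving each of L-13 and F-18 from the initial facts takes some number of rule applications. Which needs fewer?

F-18

F-18: C-4 and C-59 present → R-62 forms (Rx 2). C-59 and R-62 present → F-18 forms (Rx 12). [2 rule applications]
L-13: C-4 and C-59 present → R-62 forms (Rx 2). C-59 and R-62 present → F-18 forms (Rx 12). F-18 present → L-13 forms (Rx 11). [3 rule applications]
F-18 needs fewer.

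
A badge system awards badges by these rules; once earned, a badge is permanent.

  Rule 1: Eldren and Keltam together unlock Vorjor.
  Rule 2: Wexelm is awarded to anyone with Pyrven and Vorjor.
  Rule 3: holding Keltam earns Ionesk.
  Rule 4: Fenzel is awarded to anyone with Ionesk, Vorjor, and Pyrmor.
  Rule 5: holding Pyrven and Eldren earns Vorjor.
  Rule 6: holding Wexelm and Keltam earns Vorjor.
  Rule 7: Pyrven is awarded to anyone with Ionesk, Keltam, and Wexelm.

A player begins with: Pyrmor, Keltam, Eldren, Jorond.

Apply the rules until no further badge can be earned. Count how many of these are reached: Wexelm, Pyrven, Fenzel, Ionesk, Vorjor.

3

With Keltam, Ionesk is earned (Rule 3).
With Eldren and Keltam, Vorjor is earned (Rule 1).
With Ionesk, Vorjor, and Pyrmor, Fenzel is earned (Rule 4).
Wexelm would need Pyrven and Vorjor (Rule 2), but Pyrven is never earned.
Pyrven would need Ionesk, Keltam, and Wexelm (Rule 7), but Wexelm is never earned.
Fenzel: reached.
Ionesk: reached.
Vorjor: reached.
Reached: Fenzel, Ionesk, and Vorjor — 3 of the 5.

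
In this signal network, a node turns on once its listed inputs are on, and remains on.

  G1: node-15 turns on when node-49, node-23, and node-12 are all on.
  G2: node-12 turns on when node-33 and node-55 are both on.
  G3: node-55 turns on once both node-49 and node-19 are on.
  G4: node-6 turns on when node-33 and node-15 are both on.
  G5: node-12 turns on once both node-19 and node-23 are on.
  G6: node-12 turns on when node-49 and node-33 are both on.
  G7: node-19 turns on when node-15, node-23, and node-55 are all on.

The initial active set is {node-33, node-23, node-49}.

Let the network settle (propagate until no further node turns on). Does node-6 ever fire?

node-49 and node-33 are on, so node-12 turns on (G6).
G1: node-49, node-23, and node-12 on → node-15 on.
node-33 and node-15 are on, so node-6 turns on (G4).

Yes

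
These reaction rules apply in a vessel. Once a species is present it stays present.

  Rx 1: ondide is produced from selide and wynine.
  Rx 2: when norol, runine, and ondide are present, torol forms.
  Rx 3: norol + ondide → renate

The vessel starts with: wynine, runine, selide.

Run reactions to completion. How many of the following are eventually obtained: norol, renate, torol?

No rule produces norol, and it is not given.
renate would need norol and ondide (Rx 3), but norol never forms.
torol would need norol, runine, and ondide (Rx 2), but norol never forms.
None of the 3 are reached.

0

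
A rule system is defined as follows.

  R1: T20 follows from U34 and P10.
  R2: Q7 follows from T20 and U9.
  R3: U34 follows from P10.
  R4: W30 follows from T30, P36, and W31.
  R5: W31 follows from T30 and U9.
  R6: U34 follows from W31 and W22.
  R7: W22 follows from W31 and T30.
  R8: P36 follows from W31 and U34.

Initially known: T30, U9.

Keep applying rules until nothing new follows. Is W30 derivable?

Yes

T30 and U9 hold, so W31 follows (R5).
From W31 and T30, R7 gives W22.
From W31 and W22, R6 gives U34.
From W31 and U34, R8 gives P36.
T30, P36, and W31 hold, so W30 follows (R4).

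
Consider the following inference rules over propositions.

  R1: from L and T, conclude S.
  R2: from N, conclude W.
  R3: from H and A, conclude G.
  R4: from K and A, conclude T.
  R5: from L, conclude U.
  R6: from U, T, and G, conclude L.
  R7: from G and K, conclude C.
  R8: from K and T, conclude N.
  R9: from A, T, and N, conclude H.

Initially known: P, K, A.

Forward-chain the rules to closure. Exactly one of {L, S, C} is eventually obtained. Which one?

C

K and A hold, so T follows (R4).
From K and T, R8 gives N.
From A, T, and N, R9 gives H.
From H and A, R3 gives G.
G and K hold, so C follows (R7).
S would need L and T (R1), but L is never established. L would need U, T, and G (R6), but U is never established.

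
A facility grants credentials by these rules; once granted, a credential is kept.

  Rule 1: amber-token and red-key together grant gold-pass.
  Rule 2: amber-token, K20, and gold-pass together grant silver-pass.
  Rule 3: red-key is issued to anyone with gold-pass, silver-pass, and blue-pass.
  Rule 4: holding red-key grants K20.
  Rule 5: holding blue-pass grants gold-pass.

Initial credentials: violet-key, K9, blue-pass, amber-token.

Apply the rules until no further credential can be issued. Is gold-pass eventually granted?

Holding blue-pass grants gold-pass (Rule 5).

Yes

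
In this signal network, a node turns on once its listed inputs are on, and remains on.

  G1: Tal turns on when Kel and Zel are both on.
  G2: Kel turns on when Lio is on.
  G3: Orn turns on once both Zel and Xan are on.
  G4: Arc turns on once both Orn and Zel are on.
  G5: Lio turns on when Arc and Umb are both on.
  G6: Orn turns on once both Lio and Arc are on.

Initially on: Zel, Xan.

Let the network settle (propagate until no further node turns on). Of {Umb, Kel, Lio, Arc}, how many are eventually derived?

Zel and Xan are on, so Orn turns on (G3).
G4: Orn and Zel on → Arc on.
No rule produces Umb, and it is not given.
Kel would need Lio (G2), but Lio never turns on.
Lio would need Arc and Umb (G5), but Umb never turns on.
Arc: reached.
Reached: Arc — 1 of the 4.

1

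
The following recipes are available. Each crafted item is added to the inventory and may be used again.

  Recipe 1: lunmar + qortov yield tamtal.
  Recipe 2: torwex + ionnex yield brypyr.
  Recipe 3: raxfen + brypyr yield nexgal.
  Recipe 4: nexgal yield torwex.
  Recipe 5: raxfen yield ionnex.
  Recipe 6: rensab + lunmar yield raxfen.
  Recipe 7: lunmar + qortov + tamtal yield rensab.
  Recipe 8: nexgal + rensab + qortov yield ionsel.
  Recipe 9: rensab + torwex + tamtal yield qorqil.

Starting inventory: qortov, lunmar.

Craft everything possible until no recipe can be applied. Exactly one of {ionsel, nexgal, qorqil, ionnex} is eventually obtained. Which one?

Using Recipe 1, lunmar and qortov make tamtal.
Using Recipe 7, lunmar, qortov, and tamtal make rensab.
Using Recipe 6, rensab and lunmar make raxfen.
Using Recipe 5, raxfen makes ionnex.
qorqil would need rensab, torwex, and tamtal (Recipe 9), but torwex is never obtained. ionsel would need nexgal, rensab, and qortov (Recipe 8), but nexgal is never obtained. nexgal would need raxfen and brypyr (Recipe 3), but brypyr is never obtained.

ionnex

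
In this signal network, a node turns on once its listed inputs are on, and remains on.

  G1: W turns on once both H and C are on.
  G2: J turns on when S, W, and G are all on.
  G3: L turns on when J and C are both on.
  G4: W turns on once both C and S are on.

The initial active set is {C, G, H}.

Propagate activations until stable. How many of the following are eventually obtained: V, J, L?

0

No rule produces V, and it is not given.
J would need S, W, and G (G2), but S never turns on.
L would need J and C (G3), but J never turns on.
None of the 3 are reached.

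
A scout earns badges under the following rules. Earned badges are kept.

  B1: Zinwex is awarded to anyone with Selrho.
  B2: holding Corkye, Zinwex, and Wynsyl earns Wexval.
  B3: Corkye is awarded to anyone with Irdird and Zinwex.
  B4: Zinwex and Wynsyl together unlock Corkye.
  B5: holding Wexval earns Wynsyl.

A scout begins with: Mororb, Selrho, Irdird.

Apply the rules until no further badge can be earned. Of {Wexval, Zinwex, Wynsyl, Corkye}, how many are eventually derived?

With Selrho, Zinwex is earned (B1).
With Irdird and Zinwex, Corkye is earned (B3).
Wexval would need Corkye, Zinwex, and Wynsyl (B2), but Wynsyl is never earned.
Zinwex: reached.
Wynsyl would need Wexval (B5), but Wexval is never earned.
Corkye: reached.
Reached: Zinwex and Corkye — 2 of the 4.

2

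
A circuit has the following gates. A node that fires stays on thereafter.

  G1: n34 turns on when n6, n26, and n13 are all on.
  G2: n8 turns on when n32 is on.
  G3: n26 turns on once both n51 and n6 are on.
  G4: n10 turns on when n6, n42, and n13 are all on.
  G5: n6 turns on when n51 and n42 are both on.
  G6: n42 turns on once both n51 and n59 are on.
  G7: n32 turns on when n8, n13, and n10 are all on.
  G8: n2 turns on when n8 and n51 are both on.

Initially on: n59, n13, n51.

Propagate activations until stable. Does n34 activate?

Yes

G6: n51 and n59 on → n42 on.
n51 and n42 are on, so n6 turns on (G5).
n51 and n6 are on, so n26 turns on (G3).
G1: n6, n26, and n13 on → n34 on.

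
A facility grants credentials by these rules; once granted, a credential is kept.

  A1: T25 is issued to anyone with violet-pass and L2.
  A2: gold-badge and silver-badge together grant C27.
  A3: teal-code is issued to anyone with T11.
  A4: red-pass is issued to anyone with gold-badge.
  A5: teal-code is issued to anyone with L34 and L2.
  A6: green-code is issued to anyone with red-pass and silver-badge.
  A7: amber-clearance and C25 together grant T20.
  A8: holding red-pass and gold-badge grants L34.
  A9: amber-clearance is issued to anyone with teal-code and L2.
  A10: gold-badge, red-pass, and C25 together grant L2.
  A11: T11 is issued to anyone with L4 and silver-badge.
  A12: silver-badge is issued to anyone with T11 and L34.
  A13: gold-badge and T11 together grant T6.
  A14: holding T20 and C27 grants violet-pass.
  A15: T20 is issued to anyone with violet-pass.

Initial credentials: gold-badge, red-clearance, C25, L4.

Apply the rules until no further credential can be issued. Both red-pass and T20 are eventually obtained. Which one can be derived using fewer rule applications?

red-pass

red-pass: Holding gold-badge grants red-pass (A4). [1 rule application]
T20: Holding gold-badge grants red-pass (A4). Holding red-pass and gold-badge grants L34 (A8). Holding gold-badge, red-pass, and C25 grants L2 (A10). Holding L34 and L2 grants teal-code (A5). Holding teal-code and L2 grants amber-clearance (A9). Holding amber-clearance and C25 grants T20 (A7). [6 rule applications]
red-pass needs fewer.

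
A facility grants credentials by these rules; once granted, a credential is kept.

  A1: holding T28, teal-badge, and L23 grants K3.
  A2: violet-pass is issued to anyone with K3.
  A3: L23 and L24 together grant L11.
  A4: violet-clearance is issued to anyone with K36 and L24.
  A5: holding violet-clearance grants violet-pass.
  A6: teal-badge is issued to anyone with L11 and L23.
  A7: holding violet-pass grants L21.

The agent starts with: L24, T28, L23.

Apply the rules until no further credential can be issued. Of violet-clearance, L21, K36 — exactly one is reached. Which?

L21

Holding L23 and L24 grants L11 (A3).
Holding L11 and L23 grants teal-badge (A6).
Holding T28, teal-badge, and L23 grants K3 (A1).
Holding K3 grants violet-pass (A2).
Holding violet-pass grants L21 (A7).
violet-clearance would need K36 and L24 (A4), but K36 is never granted. No rule produces K36, and it is not given.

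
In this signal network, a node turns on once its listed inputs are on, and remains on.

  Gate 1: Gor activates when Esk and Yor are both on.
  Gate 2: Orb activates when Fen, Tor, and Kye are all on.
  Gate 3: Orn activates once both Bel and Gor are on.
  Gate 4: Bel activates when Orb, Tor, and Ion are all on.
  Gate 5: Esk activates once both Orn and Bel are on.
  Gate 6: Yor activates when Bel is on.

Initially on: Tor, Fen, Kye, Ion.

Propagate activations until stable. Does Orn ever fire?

No

Orn would need Bel and Gor (Gate 3), but Gor never turns on.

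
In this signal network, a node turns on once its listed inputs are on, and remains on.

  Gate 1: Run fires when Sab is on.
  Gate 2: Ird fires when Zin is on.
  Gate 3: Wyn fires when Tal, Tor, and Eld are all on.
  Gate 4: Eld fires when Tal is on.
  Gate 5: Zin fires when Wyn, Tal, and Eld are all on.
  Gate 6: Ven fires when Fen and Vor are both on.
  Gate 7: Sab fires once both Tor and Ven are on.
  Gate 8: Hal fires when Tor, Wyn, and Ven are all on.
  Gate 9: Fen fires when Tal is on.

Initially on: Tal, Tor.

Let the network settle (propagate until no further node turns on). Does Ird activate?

Yes

Tal is on, so Eld fires (Gate 4).
Gate 3: Tal, Tor, and Eld on → Wyn on.
Wyn, Tal, and Eld are on, so Zin fires (Gate 5).
Zin is on, so Ird fires (Gate 2).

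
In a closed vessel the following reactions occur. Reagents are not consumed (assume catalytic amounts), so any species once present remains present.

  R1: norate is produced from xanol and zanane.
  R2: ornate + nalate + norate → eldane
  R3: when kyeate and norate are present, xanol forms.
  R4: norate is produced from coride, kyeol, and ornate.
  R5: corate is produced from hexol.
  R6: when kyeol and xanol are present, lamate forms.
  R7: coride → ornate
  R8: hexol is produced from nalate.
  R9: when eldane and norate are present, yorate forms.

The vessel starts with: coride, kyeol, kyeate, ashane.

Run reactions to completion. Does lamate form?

Yes

coride present → ornate forms (R7).
coride, kyeol, and ornate present → norate forms (R4).
kyeate and norate present → xanol forms (R3).
kyeol and xanol present → lamate forms (R6).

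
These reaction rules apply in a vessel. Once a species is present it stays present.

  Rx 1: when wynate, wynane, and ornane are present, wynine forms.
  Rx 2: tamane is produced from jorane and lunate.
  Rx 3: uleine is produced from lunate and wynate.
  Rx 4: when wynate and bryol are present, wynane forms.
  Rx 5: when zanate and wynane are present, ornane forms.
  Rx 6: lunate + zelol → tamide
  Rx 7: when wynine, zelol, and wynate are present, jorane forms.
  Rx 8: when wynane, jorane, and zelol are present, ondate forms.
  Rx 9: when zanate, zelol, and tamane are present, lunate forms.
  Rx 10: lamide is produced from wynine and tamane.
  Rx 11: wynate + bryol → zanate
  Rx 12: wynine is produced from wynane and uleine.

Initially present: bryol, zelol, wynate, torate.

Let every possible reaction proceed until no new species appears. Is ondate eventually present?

wynate and bryol present → wynane forms (Rx 4).
wynate and bryol present → zanate forms (Rx 11).
zanate and wynane present → ornane forms (Rx 5).
wynate, wynane, and ornane present → wynine forms (Rx 1).
wynine, zelol, and wynate present → jorane forms (Rx 7).
wynane, jorane, and zelol present → ondate forms (Rx 8).

Yes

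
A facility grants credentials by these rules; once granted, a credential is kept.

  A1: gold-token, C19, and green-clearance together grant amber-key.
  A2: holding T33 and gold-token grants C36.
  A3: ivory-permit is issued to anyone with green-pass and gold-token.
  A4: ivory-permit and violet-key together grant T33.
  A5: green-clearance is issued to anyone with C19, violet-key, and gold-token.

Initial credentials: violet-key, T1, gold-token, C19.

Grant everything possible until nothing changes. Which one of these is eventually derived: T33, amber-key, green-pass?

amber-key

Holding C19, violet-key, and gold-token grants green-clearance (A5).
Holding gold-token, C19, and green-clearance grants amber-key (A1).
No rule produces green-pass, and it is not given. T33 would need ivory-permit and violet-key (A4), but ivory-permit is never granted.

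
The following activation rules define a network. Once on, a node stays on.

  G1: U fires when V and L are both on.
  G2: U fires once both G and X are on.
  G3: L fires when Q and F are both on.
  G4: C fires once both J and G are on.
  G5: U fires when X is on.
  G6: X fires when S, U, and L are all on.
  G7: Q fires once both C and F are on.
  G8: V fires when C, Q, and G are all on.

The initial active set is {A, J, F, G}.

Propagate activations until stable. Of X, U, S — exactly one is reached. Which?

U

G4: J and G on → C on.
G7: C and F on → Q on.
G8: C, Q, and G on → V on.
G3: Q and F on → L on.
G1: V and L on → U on.
No rule produces S, and it is not given. X would need S, U, and L (G6), but S never turns on.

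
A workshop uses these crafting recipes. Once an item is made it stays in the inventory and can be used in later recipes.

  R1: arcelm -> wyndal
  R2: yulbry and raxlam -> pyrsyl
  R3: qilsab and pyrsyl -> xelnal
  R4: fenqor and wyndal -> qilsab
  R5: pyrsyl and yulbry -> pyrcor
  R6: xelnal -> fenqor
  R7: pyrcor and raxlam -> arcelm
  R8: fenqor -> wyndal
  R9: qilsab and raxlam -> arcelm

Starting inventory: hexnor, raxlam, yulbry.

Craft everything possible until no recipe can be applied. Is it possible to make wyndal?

Using R2, yulbry and raxlam make pyrsyl.
pyrsyl and yulbry -> pyrcor (R5).
Using R7, pyrcor and raxlam make arcelm.
arcelm -> wyndal (R1).

Yes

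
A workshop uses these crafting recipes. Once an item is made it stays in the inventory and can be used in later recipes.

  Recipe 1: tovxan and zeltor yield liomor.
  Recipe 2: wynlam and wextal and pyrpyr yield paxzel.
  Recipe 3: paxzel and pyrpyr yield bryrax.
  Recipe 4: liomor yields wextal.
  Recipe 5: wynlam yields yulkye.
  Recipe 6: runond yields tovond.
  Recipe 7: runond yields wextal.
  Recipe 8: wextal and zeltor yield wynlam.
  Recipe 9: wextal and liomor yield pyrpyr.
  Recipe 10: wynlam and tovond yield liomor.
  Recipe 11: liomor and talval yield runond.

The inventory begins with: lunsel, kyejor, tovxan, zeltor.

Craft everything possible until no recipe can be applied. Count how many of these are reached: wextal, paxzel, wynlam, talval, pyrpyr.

4

Using Recipe 1, tovxan and zeltor make liomor.
Using Recipe 4, liomor makes wextal.
Using Recipe 8, wextal and zeltor make wynlam.
Using Recipe 9, wextal and liomor make pyrpyr.
Using Recipe 2, wynlam, wextal, and pyrpyr make paxzel.
wextal: reached.
paxzel: reached.
wynlam: reached.
No rule produces talval, and it is not given.
pyrpyr: reached.
Reached: wextal, paxzel, wynlam, and pyrpyr — 4 of the 5.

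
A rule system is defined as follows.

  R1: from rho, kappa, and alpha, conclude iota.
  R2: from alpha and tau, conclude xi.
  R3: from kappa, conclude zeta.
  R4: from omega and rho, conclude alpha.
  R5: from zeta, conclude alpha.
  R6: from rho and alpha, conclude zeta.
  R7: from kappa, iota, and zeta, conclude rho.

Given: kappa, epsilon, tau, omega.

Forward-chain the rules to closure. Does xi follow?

Yes

kappa holds, so zeta follows (R3).
From zeta, R5 gives alpha.
alpha and tau hold, so xi follows (R2).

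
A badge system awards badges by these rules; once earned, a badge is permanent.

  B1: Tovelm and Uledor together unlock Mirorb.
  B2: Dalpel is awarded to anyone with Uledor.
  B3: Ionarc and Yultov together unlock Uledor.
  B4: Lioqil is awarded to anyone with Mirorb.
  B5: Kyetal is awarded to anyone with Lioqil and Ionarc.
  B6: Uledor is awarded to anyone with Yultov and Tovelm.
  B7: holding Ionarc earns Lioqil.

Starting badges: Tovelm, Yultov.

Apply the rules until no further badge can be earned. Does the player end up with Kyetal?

No

Kyetal would need Lioqil and Ionarc (B5), but Ionarc is never earned.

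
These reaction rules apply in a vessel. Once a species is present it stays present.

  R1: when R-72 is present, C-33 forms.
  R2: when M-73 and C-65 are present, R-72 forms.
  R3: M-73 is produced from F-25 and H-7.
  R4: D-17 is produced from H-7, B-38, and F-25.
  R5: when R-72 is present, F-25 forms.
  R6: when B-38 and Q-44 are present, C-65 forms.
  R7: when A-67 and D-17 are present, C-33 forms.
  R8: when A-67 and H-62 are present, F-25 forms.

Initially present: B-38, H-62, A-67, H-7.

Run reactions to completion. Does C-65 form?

C-65 would need B-38 and Q-44 (R6), but Q-44 never forms.

No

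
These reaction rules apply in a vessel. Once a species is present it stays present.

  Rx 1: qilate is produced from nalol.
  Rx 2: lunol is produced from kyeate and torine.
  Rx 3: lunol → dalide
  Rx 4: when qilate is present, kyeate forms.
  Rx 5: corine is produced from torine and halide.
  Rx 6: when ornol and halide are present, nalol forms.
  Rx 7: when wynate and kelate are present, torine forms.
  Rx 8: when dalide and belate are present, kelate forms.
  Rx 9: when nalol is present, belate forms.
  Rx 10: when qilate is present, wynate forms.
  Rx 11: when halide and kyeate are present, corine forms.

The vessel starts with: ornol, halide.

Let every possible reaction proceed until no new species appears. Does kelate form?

kelate would need dalide and belate (Rx 8), but dalide never forms.

No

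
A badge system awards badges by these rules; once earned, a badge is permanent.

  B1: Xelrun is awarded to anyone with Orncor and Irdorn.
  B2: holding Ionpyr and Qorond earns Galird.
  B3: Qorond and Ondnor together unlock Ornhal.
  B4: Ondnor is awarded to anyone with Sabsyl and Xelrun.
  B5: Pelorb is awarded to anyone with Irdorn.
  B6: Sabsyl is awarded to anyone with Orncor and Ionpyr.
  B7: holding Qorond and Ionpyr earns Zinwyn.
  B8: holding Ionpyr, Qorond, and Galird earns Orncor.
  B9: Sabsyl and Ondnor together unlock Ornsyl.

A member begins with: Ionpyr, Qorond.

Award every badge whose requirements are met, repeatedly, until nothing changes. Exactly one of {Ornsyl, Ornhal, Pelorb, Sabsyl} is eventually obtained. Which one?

With Ionpyr and Qorond, Galird is earned (B2).
With Ionpyr, Qorond, and Galird, Orncor is earned (B8).
With Orncor and Ionpyr, Sabsyl is earned (B6).
Ornsyl would need Sabsyl and Ondnor (B9), but Ondnor is never earned. Ornhal would need Qorond and Ondnor (B3), but Ondnor is never earned. Pelorb would need Irdorn (B5), but Irdorn is never earned.

Sabsyl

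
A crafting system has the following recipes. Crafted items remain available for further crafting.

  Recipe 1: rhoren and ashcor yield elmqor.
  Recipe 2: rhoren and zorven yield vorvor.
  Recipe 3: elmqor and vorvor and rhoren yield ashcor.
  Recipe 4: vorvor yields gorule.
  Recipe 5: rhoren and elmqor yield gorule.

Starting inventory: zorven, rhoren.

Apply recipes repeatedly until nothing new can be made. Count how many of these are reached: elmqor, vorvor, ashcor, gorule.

2

rhoren and zorven → vorvor (Recipe 2).
vorvor → gorule (Recipe 4).
elmqor would need rhoren and ashcor (Recipe 1), but ashcor is never obtained.
vorvor: reached.
ashcor would need elmqor, vorvor, and rhoren (Recipe 3), but elmqor is never obtained.
gorule: reached.
Reached: vorvor and gorule — 2 of the 4.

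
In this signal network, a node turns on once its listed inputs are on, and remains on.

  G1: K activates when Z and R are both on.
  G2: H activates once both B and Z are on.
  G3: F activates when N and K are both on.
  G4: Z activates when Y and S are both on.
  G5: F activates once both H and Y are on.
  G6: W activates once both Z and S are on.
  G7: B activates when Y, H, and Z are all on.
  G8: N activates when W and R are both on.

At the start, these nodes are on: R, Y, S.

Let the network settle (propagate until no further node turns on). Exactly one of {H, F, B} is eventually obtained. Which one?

F

G4: Y and S on → Z on.
G6: Z and S on → W on.
G1: Z and R on → K on.
W and R are on, so N activates (G8).
G3: N and K on → F on.
H would need B and Z (G2), but B never turns on. B would need Y, H, and Z (G7), but H never turns on.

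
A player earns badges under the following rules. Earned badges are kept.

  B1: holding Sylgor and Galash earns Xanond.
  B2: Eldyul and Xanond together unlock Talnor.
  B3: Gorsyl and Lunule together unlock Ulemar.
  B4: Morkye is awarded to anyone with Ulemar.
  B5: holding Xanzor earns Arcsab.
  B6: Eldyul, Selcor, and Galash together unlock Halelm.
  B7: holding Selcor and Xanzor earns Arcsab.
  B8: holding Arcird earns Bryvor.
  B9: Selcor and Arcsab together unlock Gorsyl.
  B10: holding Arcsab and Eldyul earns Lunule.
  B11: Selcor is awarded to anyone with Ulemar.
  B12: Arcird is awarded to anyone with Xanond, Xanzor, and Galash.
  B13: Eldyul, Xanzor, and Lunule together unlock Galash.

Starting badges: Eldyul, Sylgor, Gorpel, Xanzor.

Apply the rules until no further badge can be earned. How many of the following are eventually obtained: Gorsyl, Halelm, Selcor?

0

Gorsyl would need Selcor and Arcsab (B9), but Selcor is never earned.
Halelm would need Eldyul, Selcor, and Galash (B6), but Selcor is never earned.
Selcor would need Ulemar (B11), but Ulemar is never earned.
None of the 3 are reached.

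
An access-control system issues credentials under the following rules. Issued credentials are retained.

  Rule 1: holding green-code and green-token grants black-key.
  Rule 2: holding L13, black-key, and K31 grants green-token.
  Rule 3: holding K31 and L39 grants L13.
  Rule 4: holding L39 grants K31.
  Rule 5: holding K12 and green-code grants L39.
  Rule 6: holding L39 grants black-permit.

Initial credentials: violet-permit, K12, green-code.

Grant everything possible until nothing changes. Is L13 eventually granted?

Yes

Holding K12 and green-code grants L39 (Rule 5).
Holding L39 grants K31 (Rule 4).
Holding K31 and L39 grants L13 (Rule 3).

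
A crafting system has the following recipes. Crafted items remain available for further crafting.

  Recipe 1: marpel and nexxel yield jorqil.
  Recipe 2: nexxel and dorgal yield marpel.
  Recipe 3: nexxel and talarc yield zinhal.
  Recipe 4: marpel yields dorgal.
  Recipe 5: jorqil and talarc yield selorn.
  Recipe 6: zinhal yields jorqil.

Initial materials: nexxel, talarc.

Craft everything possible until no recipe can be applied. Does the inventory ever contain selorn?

nexxel and talarc → zinhal (Recipe 3).
zinhal → jorqil (Recipe 6).
Using Recipe 5, jorqil and talarc make selorn.

Yes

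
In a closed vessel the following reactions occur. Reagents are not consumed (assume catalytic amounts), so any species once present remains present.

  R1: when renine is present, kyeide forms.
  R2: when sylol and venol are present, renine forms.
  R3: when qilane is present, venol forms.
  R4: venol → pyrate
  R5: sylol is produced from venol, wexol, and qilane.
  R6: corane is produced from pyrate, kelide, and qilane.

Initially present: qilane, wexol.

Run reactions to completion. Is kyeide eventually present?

qilane present → venol forms (R3).
venol, wexol, and qilane present → sylol forms (R5).
sylol and venol present → renine forms (R2).
renine present → kyeide forms (R1).

Yes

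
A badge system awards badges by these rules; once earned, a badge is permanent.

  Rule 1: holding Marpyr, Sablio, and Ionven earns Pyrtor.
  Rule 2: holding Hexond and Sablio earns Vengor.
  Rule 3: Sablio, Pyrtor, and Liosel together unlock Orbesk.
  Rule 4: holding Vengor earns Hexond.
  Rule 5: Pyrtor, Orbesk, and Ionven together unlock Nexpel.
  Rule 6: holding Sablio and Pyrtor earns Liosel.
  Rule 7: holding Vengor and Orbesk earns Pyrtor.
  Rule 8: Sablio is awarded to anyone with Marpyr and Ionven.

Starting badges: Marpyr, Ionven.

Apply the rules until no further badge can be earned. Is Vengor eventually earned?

No

Vengor would need Hexond and Sablio (Rule 2), but Hexond is never earned.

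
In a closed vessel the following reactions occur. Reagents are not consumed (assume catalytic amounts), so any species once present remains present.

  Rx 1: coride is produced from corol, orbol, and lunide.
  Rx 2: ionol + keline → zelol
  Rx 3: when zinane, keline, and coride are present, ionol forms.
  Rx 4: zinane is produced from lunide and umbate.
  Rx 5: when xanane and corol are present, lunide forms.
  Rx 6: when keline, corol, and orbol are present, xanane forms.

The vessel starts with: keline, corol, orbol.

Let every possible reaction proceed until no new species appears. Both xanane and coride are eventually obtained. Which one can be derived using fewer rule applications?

xanane

xanane: keline, corol, and orbol present → xanane forms (Rx 6). [1 rule application]
coride: keline, corol, and orbol present → xanane forms (Rx 6). xanane and corol present → lunide forms (Rx 5). corol, orbol, and lunide present → coride forms (Rx 1). [3 rule applications]
xanane needs fewer.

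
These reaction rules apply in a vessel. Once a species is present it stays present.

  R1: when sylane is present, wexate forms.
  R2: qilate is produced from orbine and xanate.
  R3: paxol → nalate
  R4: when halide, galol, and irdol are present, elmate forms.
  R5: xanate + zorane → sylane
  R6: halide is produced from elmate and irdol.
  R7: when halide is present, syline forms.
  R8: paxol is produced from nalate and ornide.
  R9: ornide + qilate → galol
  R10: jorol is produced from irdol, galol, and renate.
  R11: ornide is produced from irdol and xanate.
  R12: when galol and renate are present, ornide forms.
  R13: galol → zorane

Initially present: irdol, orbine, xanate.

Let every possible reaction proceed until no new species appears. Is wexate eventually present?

Yes

irdol and xanate present → ornide forms (R11).
orbine and xanate present → qilate forms (R2).
ornide and qilate present → galol forms (R9).
galol present → zorane forms (R13).
xanate and zorane present → sylane forms (R5).
sylane present → wexate forms (R1).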